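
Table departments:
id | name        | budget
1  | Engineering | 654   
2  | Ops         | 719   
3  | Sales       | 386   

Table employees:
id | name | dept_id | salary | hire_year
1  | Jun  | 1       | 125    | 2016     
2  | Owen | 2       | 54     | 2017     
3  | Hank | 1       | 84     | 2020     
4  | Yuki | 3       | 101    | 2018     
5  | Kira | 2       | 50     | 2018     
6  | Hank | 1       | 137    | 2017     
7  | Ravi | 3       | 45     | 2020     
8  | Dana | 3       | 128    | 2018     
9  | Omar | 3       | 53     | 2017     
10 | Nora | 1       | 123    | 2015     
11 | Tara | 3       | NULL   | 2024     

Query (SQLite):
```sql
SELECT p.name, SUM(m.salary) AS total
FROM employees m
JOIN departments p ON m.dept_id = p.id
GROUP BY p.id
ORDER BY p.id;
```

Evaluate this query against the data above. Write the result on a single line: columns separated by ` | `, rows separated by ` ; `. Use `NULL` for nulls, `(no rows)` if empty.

Join each employees row to its departments via dept_id.
Group joined rows by departments.id; compute SUM(m.salary) per group.
  1: ids {1, 3, 6, 10} → SUM(m.salary)=469
  2: ids {2, 5} → SUM(m.salary)=104
  3: ids {4, 7, 8, 9, 11} → SUM(m.salary)=327

Engineering | 469 ; Ops | 104 ; Sales | 327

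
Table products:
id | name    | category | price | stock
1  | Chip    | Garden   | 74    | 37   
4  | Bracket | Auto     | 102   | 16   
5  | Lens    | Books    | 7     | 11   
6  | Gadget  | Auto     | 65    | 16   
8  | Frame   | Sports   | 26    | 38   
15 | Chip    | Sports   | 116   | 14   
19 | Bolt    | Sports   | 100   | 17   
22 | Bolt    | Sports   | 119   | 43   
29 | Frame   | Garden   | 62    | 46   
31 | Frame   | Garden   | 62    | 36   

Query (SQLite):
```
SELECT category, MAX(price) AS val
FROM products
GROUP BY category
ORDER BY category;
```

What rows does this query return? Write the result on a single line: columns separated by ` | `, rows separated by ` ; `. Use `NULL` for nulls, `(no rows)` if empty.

Partition products by category; compute MAX(price) within each group.
  Auto: ids {4, 6} → MAX(price)=102
  Books: ids {5} → MAX(price)=7
  Garden: ids {1, 29, 31} → MAX(price)=74
  Sports: ids {8, 15, 19, 22} → MAX(price)=119

Auto | 102 ; Books | 7 ; Garden | 74 ; Sports | 119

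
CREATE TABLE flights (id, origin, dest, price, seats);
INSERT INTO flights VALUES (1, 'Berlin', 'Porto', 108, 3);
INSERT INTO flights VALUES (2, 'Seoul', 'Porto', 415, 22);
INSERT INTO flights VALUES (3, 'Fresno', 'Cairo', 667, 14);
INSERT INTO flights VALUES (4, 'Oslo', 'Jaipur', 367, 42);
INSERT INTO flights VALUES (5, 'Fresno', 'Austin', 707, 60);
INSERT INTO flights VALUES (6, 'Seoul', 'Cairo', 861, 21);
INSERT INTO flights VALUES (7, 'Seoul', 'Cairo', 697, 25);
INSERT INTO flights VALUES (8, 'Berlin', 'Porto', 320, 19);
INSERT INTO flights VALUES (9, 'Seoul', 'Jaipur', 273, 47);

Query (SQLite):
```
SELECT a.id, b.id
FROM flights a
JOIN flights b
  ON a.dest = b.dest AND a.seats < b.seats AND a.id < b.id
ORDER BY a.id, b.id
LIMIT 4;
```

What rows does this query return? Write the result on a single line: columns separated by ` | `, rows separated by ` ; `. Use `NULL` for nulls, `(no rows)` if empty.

1 | 2 ; 1 | 8 ; 3 | 6 ; 3 | 7

Pairs (a,b) with same dest, a.seats < b.seats, a.id < b.id.
dest groups: Austin:{5} Cairo:{3,6,7} Jaipur:{4,9} Porto:{1,2,8}
Ordered by (a.id, b.id); first 4.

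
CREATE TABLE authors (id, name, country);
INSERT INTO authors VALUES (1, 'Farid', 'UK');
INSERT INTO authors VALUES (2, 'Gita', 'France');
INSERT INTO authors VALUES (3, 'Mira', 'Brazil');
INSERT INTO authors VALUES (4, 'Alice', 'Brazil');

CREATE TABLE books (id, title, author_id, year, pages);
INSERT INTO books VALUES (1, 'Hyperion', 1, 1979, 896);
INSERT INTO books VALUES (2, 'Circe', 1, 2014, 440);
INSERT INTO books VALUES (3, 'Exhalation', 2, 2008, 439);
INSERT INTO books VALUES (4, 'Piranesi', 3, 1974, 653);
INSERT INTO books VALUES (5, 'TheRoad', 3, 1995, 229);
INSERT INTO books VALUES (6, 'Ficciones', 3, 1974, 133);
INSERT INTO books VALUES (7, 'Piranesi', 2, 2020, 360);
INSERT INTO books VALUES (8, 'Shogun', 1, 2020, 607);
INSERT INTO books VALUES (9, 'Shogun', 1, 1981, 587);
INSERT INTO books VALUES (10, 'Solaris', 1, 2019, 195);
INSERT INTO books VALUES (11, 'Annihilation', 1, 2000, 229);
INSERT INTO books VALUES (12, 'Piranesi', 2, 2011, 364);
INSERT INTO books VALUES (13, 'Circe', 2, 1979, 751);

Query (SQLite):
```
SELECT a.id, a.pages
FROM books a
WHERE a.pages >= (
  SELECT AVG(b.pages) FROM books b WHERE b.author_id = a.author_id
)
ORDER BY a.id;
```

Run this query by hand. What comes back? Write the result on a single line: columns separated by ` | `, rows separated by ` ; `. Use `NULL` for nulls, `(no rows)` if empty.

1 | 896 ; 4 | 653 ; 8 | 607 ; 9 | 587 ; 13 | 751

For each books row a, compute AVG(pages) over rows sharing a.author_id.
Keep row a if a.pages >= that per-group AVG.
  author_id=1: AVG(pages) = 492.333333
  author_id=2: AVG(pages) = 478.5
  author_id=3: AVG(pages) = 338.333333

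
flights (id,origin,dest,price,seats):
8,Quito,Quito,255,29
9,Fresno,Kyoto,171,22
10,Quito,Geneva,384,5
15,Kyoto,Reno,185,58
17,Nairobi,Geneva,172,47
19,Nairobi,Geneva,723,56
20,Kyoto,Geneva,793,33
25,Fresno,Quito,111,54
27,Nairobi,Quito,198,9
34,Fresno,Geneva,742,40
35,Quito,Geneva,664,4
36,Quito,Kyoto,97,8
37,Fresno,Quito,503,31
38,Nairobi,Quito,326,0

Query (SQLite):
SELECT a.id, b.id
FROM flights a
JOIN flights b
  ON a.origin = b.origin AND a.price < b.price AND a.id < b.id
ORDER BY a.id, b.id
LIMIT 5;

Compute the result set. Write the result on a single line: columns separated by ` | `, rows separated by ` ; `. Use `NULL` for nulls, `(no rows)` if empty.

Pairs (a,b) with same origin, a.price < b.price, a.id < b.id.
origin groups: Fresno:{9,25,34,37} Kyoto:{15,20} Nairobi:{17,19,27,38} Quito:{8,10,35,36}
Ordered by (a.id, b.id); first 5.

8 | 10 ; 8 | 35 ; 9 | 34 ; 9 | 37 ; 10 | 35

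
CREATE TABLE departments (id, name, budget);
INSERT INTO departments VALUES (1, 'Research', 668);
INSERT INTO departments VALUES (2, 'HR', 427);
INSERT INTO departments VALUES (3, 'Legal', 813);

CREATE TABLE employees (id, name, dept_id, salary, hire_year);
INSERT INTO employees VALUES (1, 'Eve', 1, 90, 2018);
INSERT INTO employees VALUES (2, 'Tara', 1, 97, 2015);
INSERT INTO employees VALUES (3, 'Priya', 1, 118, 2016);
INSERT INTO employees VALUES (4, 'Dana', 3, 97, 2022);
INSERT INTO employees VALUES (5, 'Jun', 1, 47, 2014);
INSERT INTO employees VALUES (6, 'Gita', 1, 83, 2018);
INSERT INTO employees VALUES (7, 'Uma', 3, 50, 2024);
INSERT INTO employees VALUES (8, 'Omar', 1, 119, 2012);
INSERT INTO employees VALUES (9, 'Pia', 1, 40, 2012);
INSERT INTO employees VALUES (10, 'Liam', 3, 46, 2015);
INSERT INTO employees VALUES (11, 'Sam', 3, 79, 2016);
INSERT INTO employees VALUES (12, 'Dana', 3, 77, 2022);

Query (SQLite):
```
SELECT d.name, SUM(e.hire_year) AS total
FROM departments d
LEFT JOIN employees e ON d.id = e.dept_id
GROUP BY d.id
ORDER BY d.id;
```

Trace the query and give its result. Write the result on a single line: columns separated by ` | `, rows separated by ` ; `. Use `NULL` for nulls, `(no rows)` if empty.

LEFT JOIN keeps every departments row; unmatched ones get NULL for employees columns.
Group by departments.id and compute SUM(e.hire_year). SUM over an all-NULL group is NULL.
  1: ids {1, 2, 3, 5, 6, 8, 9} → SUM(e.hire_year)=14105
  2: ids {—} → SUM(e.hire_year)=NULL
  3: ids {4, 7, 10, 11, 12} → SUM(e.hire_year)=10099

Research | 14105 ; HR | NULL ; Legal | 10099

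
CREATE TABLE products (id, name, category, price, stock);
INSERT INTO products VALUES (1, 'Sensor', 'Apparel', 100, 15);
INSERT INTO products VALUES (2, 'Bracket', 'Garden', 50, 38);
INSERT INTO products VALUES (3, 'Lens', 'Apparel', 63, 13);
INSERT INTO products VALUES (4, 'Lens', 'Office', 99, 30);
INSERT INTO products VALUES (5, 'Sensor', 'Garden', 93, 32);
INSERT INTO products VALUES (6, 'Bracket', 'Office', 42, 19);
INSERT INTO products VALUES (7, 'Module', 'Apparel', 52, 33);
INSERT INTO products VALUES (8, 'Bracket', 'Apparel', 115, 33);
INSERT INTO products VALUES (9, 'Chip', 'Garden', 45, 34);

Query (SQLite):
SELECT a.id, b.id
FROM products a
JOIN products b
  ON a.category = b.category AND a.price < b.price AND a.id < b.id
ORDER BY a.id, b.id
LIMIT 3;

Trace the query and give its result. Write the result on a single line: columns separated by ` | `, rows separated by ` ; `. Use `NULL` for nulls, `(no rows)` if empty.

1 | 8 ; 2 | 5 ; 3 | 8

Pairs (a,b) with same category, a.price < b.price, a.id < b.id.
category groups: Apparel:{1,3,7,8} Garden:{2,5,9} Office:{4,6}
Ordered by (a.id, b.id); first 3.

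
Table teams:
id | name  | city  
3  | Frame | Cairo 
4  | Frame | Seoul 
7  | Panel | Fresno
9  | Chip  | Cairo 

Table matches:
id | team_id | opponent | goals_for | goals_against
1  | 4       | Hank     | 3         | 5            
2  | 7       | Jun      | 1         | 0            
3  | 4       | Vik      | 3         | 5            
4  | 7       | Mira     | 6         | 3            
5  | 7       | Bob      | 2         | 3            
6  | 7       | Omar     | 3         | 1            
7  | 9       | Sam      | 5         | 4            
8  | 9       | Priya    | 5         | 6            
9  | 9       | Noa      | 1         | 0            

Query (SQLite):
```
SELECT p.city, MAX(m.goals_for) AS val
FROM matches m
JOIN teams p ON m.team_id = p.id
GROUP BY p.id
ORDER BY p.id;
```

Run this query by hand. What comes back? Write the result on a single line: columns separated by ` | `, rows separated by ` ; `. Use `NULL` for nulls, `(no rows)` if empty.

Seoul | 3 ; Fresno | 6 ; Cairo | 5

Join each matches row to its teams via team_id.
Group joined rows by teams.id; compute MAX(m.goals_for) per group.
  4: ids {1, 3} → MAX(m.goals_for)=3
  7: ids {2, 4, 5, 6} → MAX(m.goals_for)=6
  9: ids {7, 8, 9} → MAX(m.goals_for)=5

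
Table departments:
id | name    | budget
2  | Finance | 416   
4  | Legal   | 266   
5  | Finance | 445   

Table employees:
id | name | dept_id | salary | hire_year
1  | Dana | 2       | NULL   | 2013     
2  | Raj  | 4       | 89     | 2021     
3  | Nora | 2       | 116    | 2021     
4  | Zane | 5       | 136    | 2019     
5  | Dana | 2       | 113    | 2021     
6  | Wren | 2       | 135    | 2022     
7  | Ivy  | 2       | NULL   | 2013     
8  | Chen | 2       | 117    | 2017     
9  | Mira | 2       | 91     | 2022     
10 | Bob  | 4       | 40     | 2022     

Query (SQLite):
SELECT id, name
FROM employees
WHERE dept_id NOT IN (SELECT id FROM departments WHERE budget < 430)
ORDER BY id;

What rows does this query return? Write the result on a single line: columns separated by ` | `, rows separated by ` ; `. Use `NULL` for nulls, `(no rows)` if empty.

4 | Zane

Inner query: departments.id where budget < 430.
Outer: keep employees rows whose dept_id is not in that set.
Inner query → {2, 4}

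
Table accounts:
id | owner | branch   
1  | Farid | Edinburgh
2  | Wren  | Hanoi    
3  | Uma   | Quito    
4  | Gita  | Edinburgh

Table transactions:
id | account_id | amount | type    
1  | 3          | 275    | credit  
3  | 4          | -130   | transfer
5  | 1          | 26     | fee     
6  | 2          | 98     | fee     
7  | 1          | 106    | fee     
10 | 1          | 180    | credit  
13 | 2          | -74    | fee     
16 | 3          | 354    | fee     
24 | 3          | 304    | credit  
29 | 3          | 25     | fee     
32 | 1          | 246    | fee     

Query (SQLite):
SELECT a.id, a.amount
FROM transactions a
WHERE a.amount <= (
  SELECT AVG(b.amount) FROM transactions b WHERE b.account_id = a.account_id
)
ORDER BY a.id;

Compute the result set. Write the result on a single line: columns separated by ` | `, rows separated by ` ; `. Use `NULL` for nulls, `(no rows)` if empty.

3 | -130 ; 5 | 26 ; 7 | 106 ; 13 | -74 ; 29 | 25

For each transactions row a, compute AVG(amount) over rows sharing a.account_id.
Keep row a if a.amount <= that per-group AVG.
  account_id=1: AVG(amount) = 139.5
  account_id=2: AVG(amount) = 12.0
  account_id=3: AVG(amount) = 239.5
  account_id=4: AVG(amount) = -130.0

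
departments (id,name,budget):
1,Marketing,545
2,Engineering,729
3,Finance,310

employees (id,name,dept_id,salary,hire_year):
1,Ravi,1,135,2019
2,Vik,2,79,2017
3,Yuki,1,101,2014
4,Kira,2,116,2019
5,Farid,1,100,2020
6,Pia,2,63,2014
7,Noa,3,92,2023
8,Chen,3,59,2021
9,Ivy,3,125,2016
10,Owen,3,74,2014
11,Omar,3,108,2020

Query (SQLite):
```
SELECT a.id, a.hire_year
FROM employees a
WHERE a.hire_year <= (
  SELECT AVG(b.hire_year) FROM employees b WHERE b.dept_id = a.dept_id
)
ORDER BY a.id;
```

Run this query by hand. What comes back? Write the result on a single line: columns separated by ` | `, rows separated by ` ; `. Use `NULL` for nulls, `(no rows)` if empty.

3 | 2014 ; 6 | 2014 ; 9 | 2016 ; 10 | 2014

For each employees row a, compute AVG(hire_year) over rows sharing a.dept_id.
Keep row a if a.hire_year <= that per-group AVG.
  dept_id=1: AVG(hire_year) = 2017.666667
  dept_id=2: AVG(hire_year) = 2016.666667
  dept_id=3: AVG(hire_year) = 2018.8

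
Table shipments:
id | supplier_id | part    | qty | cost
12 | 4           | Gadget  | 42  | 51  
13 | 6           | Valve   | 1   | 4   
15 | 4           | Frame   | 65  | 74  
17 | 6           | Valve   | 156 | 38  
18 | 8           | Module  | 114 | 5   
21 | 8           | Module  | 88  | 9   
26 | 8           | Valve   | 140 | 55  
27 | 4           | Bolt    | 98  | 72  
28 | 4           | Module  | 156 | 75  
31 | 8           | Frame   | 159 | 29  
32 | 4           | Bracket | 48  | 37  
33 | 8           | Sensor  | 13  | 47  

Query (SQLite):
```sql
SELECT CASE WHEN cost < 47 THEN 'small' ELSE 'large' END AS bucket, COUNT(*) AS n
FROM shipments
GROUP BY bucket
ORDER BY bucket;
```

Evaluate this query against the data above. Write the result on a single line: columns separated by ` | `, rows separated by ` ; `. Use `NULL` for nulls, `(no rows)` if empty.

Bucket rows by cost < 47 → 'small' else 'large'; count each bucket.

large | 6 ; small | 6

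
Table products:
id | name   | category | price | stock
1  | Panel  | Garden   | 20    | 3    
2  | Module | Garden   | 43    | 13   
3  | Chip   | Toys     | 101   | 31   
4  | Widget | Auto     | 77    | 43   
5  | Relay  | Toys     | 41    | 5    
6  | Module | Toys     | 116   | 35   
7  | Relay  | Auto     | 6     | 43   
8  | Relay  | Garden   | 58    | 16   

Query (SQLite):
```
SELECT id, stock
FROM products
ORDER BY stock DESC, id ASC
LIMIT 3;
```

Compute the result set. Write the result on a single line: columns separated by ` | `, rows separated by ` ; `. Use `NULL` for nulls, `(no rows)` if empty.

4 | 43 ; 7 | 43 ; 6 | 35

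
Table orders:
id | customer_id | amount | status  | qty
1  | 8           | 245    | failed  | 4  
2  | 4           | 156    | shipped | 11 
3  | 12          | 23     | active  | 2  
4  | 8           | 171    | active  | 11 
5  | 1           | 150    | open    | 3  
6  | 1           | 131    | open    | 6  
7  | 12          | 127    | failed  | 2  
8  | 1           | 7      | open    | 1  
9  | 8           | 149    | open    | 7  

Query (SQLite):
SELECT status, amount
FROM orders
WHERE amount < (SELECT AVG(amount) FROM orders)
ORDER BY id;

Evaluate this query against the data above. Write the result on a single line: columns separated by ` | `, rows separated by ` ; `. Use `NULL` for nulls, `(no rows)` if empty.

active | 23 ; failed | 127 ; open | 7

Scalar subquery: AVG(amount) over all orders rows = 128.777778 (≈; comparison uses full precision).
Keep rows where amount < that value.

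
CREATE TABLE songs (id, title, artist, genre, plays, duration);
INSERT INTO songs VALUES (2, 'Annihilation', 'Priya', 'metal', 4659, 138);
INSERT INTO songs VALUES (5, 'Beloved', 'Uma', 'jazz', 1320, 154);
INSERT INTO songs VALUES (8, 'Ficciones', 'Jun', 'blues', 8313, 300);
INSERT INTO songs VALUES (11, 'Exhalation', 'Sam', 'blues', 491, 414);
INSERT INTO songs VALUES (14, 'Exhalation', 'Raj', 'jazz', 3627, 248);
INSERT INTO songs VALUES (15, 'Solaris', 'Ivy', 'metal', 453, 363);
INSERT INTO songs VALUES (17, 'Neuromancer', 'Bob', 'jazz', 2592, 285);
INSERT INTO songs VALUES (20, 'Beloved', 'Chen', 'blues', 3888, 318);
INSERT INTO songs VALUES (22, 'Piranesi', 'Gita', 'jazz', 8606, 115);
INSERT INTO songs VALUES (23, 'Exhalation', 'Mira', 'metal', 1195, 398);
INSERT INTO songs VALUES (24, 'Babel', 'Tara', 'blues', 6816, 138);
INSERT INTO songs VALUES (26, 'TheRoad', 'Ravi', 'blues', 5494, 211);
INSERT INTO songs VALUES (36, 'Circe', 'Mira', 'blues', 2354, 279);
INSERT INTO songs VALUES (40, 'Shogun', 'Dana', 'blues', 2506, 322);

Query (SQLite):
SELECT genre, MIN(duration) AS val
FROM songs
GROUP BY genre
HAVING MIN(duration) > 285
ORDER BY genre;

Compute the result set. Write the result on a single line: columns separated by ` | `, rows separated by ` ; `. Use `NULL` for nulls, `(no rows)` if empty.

(no rows)

Partition songs by genre; compute MIN(duration) within each group.
HAVING: keep groups where MIN(duration) > 285.
  blues: ids {8, 11, 20, 24, 26, 36, 40} → MIN(duration)=138
  jazz: ids {5, 14, 17, 22} → MIN(duration)=115
  metal: ids {2, 15, 23} → MIN(duration)=138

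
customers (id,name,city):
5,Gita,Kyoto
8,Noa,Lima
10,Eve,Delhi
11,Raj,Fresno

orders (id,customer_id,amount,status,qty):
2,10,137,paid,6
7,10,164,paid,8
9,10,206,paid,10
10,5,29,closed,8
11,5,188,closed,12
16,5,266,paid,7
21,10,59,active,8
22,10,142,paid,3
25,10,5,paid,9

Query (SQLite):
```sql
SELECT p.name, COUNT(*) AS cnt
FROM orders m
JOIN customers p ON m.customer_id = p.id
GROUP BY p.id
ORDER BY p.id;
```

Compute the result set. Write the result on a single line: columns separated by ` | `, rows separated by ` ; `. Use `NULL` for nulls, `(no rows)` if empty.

Join each orders row to its customers via customer_id.
Group joined rows by customers.id; compute COUNT(*) per group.
  5: ids {10, 11, 16} → COUNT(*)=3
  10: ids {2, 7, 9, 21, 22, 25} → COUNT(*)=6

Gita | 3 ; Eve | 6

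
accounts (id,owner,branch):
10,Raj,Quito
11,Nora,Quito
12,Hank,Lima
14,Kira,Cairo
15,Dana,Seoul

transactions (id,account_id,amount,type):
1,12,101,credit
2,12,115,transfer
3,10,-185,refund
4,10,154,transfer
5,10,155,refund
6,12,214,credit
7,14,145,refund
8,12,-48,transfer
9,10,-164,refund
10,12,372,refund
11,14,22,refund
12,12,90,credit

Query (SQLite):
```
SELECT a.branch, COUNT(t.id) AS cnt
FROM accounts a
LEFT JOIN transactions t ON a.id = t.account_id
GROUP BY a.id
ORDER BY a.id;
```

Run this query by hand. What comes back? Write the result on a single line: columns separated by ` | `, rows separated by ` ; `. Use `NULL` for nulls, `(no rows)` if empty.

LEFT JOIN keeps every accounts row; unmatched ones get NULL for transactions columns.
Group by accounts.id and compute COUNT(t.id). COUNT(col) of an all-NULL group is 0.
  10: ids {3, 4, 5, 9} → COUNT(t.id)=4
  11: ids {—} → COUNT(t.id)=0
  12: ids {1, 2, 6, 8, 10, 12} → COUNT(t.id)=6
  14: ids {7, 11} → COUNT(t.id)=2
  15: ids {—} → COUNT(t.id)=0

Quito | 4 ; Quito | 0 ; Lima | 6 ; Cairo | 2 ; Seoul | 0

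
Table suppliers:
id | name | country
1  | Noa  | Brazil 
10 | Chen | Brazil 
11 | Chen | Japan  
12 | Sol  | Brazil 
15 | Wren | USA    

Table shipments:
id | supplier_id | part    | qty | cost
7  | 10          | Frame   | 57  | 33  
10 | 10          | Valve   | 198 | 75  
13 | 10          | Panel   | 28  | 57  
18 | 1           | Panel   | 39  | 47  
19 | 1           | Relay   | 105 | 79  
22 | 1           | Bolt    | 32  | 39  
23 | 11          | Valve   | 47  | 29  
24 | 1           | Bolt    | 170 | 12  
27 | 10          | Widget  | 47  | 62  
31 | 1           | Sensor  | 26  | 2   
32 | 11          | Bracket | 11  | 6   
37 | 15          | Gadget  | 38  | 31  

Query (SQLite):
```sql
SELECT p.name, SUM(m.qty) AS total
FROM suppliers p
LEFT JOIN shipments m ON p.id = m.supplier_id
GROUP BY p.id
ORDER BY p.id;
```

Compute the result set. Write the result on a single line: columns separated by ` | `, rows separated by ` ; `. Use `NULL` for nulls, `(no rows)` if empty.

Noa | 372 ; Chen | 330 ; Chen | 58 ; Sol | NULL ; Wren | 38

LEFT JOIN keeps every suppliers row; unmatched ones get NULL for shipments columns.
Group by suppliers.id and compute SUM(m.qty). SUM over an all-NULL group is NULL.
  1: ids {18, 19, 22, 24, 31} → SUM(m.qty)=372
  10: ids {7, 10, 13, 27} → SUM(m.qty)=330
  11: ids {23, 32} → SUM(m.qty)=58
  12: ids {—} → SUM(m.qty)=NULL
  15: ids {37} → SUM(m.qty)=38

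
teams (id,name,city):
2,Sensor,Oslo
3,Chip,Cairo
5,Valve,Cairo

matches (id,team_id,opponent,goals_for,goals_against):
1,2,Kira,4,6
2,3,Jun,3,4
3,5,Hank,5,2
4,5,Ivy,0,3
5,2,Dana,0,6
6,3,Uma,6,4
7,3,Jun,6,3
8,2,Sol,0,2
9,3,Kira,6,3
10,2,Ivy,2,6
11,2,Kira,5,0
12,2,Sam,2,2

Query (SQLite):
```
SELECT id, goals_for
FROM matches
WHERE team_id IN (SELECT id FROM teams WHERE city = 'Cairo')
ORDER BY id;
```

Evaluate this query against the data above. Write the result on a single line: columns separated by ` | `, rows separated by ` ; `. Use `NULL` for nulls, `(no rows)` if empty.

Inner query: teams.id where city = 'Cairo'.
Outer: keep matches rows whose team_id is in that set.
Inner query → {3, 5}

2 | 3 ; 3 | 5 ; 4 | 0 ; 6 | 6 ; 7 | 6 ; 9 | 6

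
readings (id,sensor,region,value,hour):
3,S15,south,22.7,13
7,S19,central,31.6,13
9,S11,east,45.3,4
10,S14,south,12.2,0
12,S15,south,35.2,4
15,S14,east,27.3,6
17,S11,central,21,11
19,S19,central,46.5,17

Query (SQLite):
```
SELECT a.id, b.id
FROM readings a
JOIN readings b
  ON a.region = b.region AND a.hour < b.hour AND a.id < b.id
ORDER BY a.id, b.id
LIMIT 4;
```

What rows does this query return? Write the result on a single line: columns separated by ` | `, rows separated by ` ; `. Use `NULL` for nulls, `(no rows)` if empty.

7 | 19 ; 9 | 15 ; 10 | 12 ; 17 | 19

Pairs (a,b) with same region, a.hour < b.hour, a.id < b.id.
region groups: central:{7,17,19} east:{9,15} south:{3,10,12}
Ordered by (a.id, b.id); first 4.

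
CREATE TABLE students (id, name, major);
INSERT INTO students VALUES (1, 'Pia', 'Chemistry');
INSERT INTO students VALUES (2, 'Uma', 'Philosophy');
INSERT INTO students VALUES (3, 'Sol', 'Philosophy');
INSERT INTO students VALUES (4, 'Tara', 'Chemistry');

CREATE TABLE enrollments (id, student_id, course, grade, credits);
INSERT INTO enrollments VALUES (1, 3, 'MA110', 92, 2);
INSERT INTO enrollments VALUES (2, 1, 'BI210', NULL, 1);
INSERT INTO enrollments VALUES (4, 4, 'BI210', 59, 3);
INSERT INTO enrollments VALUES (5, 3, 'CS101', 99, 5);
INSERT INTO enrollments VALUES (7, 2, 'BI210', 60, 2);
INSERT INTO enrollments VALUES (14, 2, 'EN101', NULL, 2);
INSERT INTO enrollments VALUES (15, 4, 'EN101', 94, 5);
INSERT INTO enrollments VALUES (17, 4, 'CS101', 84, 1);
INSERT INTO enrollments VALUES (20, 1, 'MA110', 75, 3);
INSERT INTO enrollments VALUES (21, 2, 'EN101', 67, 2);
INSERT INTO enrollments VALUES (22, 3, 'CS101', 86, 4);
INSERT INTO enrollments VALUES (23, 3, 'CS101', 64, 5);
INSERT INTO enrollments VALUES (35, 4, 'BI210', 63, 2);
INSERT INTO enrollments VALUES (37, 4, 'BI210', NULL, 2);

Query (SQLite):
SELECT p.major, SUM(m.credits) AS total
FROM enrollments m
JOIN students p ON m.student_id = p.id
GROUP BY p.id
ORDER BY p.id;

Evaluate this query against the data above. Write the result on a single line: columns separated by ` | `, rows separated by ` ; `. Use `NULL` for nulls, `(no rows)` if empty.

Join each enrollments row to its students via student_id.
Group joined rows by students.id; compute SUM(m.credits) per group.
  1: ids {2, 20} → SUM(m.credits)=4
  2: ids {7, 14, 21} → SUM(m.credits)=6
  3: ids {1, 5, 22, 23} → SUM(m.credits)=16
  4: ids {4, 15, 17, 35, 37} → SUM(m.credits)=13

Chemistry | 4 ; Philosophy | 6 ; Philosophy | 16 ; Chemistry | 13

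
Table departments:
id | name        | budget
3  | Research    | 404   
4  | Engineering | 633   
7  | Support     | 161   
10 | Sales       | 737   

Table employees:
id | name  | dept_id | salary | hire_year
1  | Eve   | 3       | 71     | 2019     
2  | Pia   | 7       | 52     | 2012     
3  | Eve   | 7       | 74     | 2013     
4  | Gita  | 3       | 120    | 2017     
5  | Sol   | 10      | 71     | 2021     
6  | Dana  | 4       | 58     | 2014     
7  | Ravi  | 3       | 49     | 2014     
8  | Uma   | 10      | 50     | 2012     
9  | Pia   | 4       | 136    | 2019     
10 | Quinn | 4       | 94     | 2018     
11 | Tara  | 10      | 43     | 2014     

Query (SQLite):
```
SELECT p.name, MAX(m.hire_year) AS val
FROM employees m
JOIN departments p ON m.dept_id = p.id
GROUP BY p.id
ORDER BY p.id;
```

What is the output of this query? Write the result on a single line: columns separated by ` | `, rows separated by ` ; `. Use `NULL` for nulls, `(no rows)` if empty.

Research | 2019 ; Engineering | 2019 ; Support | 2013 ; Sales | 2021

Join each employees row to its departments via dept_id.
Group joined rows by departments.id; compute MAX(m.hire_year) per group.
  3: ids {1, 4, 7} → MAX(m.hire_year)=2019
  4: ids {6, 9, 10} → MAX(m.hire_year)=2019
  7: ids {2, 3} → MAX(m.hire_year)=2013
  10: ids {5, 8, 11} → MAX(m.hire_year)=2021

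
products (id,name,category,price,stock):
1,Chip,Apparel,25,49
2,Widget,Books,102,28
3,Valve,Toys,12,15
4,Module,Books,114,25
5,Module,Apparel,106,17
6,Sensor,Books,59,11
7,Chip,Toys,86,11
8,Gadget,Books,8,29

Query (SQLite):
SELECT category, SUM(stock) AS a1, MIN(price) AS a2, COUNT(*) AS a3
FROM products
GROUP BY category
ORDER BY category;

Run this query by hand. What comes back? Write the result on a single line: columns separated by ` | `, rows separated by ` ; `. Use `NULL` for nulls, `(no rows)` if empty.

Group products by category.
Per group compute: SUM(stock), MIN(price), COUNT(*).
  Apparel: ids {1, 5} → SUM(stock)=66, MIN(price)=25, COUNT(*)=2
  Books: ids {2, 4, 6, 8} → SUM(stock)=93, MIN(price)=8, COUNT(*)=4
  Toys: ids {3, 7} → SUM(stock)=26, MIN(price)=12, COUNT(*)=2

Apparel | 66 | 25 | 2 ; Books | 93 | 8 | 4 ; Toys | 26 | 12 | 2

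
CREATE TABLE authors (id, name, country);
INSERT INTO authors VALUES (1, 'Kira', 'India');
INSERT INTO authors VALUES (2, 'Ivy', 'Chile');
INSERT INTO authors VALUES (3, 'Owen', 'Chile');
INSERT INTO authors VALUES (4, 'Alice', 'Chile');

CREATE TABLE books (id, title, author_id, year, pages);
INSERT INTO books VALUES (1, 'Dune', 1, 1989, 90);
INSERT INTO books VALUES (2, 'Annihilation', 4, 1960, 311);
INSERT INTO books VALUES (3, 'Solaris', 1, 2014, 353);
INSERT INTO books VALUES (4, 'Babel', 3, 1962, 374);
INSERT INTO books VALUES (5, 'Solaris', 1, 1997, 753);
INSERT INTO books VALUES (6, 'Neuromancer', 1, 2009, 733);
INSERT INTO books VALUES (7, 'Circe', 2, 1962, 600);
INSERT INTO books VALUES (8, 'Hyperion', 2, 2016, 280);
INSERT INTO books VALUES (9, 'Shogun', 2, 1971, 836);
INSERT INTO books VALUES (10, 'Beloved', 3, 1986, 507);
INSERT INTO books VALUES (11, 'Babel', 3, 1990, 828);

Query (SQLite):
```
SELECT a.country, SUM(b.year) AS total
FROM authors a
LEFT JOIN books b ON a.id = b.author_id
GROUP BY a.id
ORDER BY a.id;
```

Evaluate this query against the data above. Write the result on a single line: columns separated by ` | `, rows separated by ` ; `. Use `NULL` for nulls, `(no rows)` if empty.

LEFT JOIN keeps every authors row; unmatched ones get NULL for books columns.
Group by authors.id and compute SUM(b.year). SUM over an all-NULL group is NULL.
  1: ids {1, 3, 5, 6} → SUM(b.year)=8009
  2: ids {7, 8, 9} → SUM(b.year)=5949
  3: ids {4, 10, 11} → SUM(b.year)=5938
  4: ids {2} → SUM(b.year)=1960

India | 8009 ; Chile | 5949 ; Chile | 5938 ; Chile | 1960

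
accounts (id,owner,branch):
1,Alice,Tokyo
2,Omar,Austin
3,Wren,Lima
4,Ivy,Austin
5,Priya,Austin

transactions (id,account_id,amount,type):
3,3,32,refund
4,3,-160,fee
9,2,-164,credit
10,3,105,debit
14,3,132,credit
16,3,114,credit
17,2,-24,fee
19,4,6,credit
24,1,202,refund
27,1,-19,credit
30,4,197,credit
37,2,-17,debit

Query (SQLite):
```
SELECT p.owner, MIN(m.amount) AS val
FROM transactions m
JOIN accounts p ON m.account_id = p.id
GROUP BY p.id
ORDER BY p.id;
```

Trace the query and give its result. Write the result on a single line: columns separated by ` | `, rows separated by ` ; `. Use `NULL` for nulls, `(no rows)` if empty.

Alice | -19 ; Omar | -164 ; Wren | -160 ; Ivy | 6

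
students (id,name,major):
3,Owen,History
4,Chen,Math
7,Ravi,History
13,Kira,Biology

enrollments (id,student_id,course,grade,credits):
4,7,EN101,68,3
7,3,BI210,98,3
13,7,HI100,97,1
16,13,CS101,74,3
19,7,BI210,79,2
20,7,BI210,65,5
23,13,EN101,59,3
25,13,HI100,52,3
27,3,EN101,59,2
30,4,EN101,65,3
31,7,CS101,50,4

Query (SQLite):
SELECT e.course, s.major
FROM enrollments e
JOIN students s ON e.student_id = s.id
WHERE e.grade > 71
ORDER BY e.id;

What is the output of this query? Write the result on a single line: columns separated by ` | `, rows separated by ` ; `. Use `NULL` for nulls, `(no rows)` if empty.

Each enrollments row matches the students row where student_id = students.id.
Then keep rows with e.grade > 71.

BI210 | History ; HI100 | History ; CS101 | Biology ; BI210 | History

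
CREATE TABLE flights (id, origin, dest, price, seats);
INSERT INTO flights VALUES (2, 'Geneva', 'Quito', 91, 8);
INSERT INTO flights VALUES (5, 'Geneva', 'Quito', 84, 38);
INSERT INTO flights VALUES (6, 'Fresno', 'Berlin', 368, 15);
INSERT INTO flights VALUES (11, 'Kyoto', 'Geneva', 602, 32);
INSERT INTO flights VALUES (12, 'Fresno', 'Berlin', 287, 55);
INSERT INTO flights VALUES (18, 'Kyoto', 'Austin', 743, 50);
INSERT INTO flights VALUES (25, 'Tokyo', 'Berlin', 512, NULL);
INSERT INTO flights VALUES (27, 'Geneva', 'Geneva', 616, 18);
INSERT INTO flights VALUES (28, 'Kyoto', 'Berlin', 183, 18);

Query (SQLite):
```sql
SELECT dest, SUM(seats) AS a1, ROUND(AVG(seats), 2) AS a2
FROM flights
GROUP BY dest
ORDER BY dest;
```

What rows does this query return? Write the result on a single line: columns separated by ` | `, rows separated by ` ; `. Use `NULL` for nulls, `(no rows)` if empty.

Austin | 50 | 50 ; Berlin | 88 | 29.33 ; Geneva | 50 | 25 ; Quito | 46 | 23

Group flights by dest.
Per group compute: SUM(seats), ROUND(AVG(seats), 2).
  Austin: ids {18} → SUM(seats)=50, ROUND(AVG(seats), 2)=50
  Berlin: ids {6, 12, 25, 28} → SUM(seats)=88, ROUND(AVG(seats), 2)=29.33
  Geneva: ids {11, 27} → SUM(seats)=50, ROUND(AVG(seats), 2)=25
  Quito: ids {2, 5} → SUM(seats)=46, ROUND(AVG(seats), 2)=23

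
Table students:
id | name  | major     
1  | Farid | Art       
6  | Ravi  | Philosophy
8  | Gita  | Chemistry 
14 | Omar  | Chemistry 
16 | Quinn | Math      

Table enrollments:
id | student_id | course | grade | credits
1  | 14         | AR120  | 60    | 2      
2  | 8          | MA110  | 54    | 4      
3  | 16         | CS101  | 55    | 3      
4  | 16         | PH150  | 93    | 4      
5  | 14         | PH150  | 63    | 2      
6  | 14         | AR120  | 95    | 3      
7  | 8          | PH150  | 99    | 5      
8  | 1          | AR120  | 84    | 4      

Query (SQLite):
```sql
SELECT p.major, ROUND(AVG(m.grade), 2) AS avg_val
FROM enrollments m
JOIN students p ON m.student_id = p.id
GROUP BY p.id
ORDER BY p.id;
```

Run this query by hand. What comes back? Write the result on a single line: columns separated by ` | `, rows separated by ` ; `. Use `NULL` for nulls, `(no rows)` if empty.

Art | 84 ; Chemistry | 76.5 ; Chemistry | 72.67 ; Math | 74

Join each enrollments row to its students via student_id.
Group joined rows by students.id; compute ROUND(AVG(m.grade), 2) per group.
  1: ids {8} → ROUND(AVG(m.grade), 2)=84
  8: ids {2, 7} → ROUND(AVG(m.grade), 2)=76.5
  14: ids {1, 5, 6} → ROUND(AVG(m.grade), 2)=72.67
  16: ids {3, 4} → ROUND(AVG(m.grade), 2)=74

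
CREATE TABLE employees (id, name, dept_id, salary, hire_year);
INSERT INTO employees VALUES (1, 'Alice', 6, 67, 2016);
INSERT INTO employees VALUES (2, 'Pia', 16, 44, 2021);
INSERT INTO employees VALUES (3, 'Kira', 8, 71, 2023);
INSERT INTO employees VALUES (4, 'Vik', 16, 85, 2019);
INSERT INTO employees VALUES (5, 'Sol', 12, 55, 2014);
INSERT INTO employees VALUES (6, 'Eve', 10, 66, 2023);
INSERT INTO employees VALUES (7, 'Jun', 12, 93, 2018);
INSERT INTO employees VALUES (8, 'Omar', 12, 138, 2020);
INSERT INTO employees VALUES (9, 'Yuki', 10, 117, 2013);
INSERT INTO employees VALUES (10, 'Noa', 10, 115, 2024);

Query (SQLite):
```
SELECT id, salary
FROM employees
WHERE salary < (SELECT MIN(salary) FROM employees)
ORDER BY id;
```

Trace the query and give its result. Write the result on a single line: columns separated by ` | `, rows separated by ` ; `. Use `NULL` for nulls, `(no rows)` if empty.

Scalar subquery: MIN(salary) over all employees rows = 44.
Keep rows where salary < that value.

(no rows)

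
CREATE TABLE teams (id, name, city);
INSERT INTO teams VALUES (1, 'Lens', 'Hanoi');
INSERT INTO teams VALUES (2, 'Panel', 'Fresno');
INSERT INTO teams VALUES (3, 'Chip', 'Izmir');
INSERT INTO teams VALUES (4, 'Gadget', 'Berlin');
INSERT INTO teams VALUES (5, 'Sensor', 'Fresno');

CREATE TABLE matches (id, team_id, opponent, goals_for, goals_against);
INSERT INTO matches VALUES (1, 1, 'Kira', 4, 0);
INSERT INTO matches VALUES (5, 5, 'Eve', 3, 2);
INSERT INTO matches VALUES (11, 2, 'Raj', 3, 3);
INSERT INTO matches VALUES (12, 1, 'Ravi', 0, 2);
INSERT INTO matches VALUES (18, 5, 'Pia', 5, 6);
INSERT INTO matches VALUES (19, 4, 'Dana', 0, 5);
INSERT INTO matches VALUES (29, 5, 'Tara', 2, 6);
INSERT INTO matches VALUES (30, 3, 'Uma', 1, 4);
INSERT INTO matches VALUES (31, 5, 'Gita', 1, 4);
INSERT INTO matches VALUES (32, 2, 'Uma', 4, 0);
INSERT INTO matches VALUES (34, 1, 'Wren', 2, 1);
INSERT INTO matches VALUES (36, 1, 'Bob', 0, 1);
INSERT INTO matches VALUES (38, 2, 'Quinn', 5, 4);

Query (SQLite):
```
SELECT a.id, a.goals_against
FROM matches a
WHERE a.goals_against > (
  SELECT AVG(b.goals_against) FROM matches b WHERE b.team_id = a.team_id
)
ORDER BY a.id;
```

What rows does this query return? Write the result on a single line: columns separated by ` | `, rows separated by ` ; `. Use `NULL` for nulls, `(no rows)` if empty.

11 | 3 ; 12 | 2 ; 18 | 6 ; 29 | 6 ; 38 | 4

For each matches row a, compute AVG(goals_against) over rows sharing a.team_id.
Keep row a if a.goals_against > that per-group AVG.
  team_id=1: AVG(goals_against) = 1.0
  team_id=2: AVG(goals_against) = 2.333333
  team_id=3: AVG(goals_against) = 4.0
  team_id=4: AVG(goals_against) = 5.0
  team_id=5: AVG(goals_against) = 4.5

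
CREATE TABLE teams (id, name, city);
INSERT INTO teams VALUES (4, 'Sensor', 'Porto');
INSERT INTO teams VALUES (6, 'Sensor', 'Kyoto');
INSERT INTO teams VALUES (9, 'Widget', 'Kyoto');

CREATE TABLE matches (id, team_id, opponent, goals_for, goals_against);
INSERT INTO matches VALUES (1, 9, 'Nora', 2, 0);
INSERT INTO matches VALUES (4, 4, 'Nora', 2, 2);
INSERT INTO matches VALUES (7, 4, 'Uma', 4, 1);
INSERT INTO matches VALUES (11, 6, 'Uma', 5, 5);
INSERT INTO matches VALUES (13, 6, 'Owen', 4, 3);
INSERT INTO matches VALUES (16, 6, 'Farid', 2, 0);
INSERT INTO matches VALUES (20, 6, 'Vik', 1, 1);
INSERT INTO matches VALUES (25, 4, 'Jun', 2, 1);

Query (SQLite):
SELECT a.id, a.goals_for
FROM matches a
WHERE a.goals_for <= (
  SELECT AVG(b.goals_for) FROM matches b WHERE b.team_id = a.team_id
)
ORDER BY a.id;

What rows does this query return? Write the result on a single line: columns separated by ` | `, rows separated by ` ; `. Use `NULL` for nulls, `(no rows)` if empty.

1 | 2 ; 4 | 2 ; 16 | 2 ; 20 | 1 ; 25 | 2

For each matches row a, compute AVG(goals_for) over rows sharing a.team_id.
Keep row a if a.goals_for <= that per-group AVG.
  team_id=4: AVG(goals_for) = 2.666667
  team_id=6: AVG(goals_for) = 3.0
  team_id=9: AVG(goals_for) = 2.0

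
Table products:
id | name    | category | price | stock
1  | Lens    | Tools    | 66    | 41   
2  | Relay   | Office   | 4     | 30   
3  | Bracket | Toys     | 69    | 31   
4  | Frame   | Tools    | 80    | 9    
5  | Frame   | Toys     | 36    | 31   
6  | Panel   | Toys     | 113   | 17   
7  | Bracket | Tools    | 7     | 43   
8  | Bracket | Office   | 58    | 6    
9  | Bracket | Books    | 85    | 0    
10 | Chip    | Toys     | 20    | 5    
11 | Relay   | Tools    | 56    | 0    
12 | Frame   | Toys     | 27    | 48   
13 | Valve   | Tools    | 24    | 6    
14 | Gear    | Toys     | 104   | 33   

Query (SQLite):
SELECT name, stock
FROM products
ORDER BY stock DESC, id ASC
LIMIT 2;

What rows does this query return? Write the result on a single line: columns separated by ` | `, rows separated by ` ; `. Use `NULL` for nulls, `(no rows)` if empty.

Frame | 48 ; Bracket | 43

Sort by stock desc, tiebreak id asc: (48, id=12), (43, id=7), (41, id=1), (33, id=14), (31, id=3) …. Take first 2.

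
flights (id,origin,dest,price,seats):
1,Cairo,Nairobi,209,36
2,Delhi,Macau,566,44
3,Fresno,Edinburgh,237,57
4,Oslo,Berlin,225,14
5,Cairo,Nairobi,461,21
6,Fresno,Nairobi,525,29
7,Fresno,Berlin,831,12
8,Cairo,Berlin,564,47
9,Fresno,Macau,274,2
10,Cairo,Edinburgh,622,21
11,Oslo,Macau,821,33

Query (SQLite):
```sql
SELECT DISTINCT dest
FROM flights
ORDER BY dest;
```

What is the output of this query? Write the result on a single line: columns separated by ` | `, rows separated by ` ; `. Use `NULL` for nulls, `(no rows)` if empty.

Berlin ; Edinburgh ; Macau ; Nairobi

Collect distinct dest values from flights.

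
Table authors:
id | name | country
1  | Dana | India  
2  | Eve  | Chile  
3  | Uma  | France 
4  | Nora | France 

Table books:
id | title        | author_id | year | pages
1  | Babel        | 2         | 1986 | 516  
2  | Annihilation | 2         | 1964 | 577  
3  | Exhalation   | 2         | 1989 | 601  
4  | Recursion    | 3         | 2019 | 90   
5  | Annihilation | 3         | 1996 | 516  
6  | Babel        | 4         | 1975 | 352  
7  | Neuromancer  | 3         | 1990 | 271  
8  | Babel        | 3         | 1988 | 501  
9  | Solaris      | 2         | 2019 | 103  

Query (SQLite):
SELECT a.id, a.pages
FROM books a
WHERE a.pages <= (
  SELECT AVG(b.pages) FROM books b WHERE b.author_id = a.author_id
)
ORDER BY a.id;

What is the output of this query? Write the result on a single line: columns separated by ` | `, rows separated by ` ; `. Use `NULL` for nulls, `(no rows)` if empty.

For each books row a, compute AVG(pages) over rows sharing a.author_id.
Keep row a if a.pages <= that per-group AVG.
  author_id=2: AVG(pages) = 449.25
  author_id=3: AVG(pages) = 344.5
  author_id=4: AVG(pages) = 352.0

4 | 90 ; 6 | 352 ; 7 | 271 ; 9 | 103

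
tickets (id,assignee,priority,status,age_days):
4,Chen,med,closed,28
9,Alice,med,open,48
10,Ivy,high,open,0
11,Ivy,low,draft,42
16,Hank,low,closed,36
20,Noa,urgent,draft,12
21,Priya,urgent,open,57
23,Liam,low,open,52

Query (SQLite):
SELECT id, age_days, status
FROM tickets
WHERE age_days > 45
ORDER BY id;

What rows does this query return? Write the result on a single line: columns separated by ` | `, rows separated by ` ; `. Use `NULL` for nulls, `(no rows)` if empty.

9 | 48 | open ; 21 | 57 | open ; 23 | 52 | open

age_days > 45: ids {9, 21, 23}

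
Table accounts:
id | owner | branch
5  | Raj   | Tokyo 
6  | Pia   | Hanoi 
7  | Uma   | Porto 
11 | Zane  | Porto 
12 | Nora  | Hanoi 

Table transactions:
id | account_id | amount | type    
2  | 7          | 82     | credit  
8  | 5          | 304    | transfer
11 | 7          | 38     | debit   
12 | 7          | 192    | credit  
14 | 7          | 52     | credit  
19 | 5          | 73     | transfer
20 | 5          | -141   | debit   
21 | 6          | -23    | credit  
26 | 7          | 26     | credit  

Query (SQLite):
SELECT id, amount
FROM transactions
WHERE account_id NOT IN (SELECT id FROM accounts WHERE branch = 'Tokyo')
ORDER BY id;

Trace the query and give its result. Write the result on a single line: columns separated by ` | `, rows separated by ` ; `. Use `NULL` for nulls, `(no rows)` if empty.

Inner query: accounts.id where branch = 'Tokyo'.
Outer: keep transactions rows whose account_id is not in that set.
Inner query → {5}

2 | 82 ; 11 | 38 ; 12 | 192 ; 14 | 52 ; 21 | -23 ; 26 | 26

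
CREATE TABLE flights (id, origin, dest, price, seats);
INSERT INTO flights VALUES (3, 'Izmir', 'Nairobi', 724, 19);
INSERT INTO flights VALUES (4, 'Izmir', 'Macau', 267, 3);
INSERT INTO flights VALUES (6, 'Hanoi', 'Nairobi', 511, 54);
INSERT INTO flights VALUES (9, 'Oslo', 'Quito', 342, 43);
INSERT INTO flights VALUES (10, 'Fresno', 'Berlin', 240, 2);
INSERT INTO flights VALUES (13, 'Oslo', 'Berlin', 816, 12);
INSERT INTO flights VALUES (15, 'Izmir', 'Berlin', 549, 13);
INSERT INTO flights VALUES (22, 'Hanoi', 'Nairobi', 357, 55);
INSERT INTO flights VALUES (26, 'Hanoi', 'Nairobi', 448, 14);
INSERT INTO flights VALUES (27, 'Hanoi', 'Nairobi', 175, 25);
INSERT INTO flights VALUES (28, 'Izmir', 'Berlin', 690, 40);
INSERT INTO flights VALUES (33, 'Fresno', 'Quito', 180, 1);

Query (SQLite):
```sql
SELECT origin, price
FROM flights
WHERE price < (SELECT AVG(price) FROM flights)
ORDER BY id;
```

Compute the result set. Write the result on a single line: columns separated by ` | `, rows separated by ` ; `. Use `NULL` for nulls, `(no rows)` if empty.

Scalar subquery: AVG(price) over all flights rows = 441.583333 (≈; comparison uses full precision).
Keep rows where price < that value.

Izmir | 267 ; Oslo | 342 ; Fresno | 240 ; Hanoi | 357 ; Hanoi | 175 ; Fresno | 180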